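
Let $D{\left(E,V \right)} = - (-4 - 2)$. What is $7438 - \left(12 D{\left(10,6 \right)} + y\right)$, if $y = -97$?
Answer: $7463$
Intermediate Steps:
$D{\left(E,V \right)} = 6$ ($D{\left(E,V \right)} = \left(-1\right) \left(-6\right) = 6$)
$7438 - \left(12 D{\left(10,6 \right)} + y\right) = 7438 - \left(12 \cdot 6 - 97\right) = 7438 - \left(72 - 97\right) = 7438 - -25 = 7438 + 25 = 7463$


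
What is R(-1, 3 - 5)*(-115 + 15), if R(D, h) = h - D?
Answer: 100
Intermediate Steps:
R(-1, 3 - 5)*(-115 + 15) = ((3 - 5) - 1*(-1))*(-115 + 15) = (-2 + 1)*(-100) = -1*(-100) = 100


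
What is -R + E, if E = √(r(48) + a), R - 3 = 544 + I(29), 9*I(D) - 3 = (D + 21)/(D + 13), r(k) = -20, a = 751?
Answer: -103471/189 + √731 ≈ -520.43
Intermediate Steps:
I(D) = ⅓ + (21 + D)/(9*(13 + D)) (I(D) = ⅓ + ((D + 21)/(D + 13))/9 = ⅓ + ((21 + D)/(13 + D))/9 = ⅓ + (21 + D)/(9*(13 + D)))
R = 103471/189 (R = 3 + (544 + 4*(15 + 29)/(9*(13 + 29))) = 3 + (544 + (4/9)*44/42) = 3 + (544 + (4/9)*(1/42)*44) = 3 + (544 + 88/189) = 3 + 102904/189 = 103471/189 ≈ 547.47)
E = √731 (E = √(-20 + 751) = √731 ≈ 27.037)
-R + E = -1*103471/189 + √731 = -103471/189 + √731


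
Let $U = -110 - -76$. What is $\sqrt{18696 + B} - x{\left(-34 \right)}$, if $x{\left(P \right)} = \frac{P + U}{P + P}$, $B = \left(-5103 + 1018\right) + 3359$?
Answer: $-1 + \sqrt{17970} \approx 133.05$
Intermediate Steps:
$U = -34$ ($U = -110 + 76 = -34$)
$B = -726$ ($B = -4085 + 3359 = -726$)
$x{\left(P \right)} = \frac{-34 + P}{2 P}$ ($x{\left(P \right)} = \frac{P - 34}{P + P} = \frac{-34 + P}{2 P}$)
$\sqrt{18696 + B} - x{\left(-34 \right)} = \sqrt{18696 - 726} - \frac{-34 - 34}{2 \left(-34\right)} = \sqrt{17970} - \frac{1}{2} \left(- \frac{1}{34}\right) \left(-68\right) = \sqrt{17970} - 1 = -1 + \sqrt{17970}$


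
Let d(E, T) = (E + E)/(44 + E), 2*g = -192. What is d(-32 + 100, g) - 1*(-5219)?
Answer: 73083/14 ≈ 5220.2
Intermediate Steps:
g = -96 (g = (1/2)*(-192) = -96)
d(E, T) = 2*E/(44 + E) (d(E, T) = (2*E)/(44 + E) = 2*E/(44 + E))
d(-32 + 100, g) - 1*(-5219) = 2*(-32 + 100)/(44 + (-32 + 100)) - 1*(-5219) = 2*68/(44 + 68) + 5219 = 2*68/112 + 5219 = 2*68*(1/112) + 5219 = 17/14 + 5219 = 73083/14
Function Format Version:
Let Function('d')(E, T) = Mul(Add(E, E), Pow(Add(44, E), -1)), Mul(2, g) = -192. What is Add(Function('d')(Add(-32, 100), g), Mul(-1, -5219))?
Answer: Rational(73083, 14) ≈ 5220.2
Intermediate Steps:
g = -96 (g = Mul(Rational(1, 2), -192) = -96)
Function('d')(E, T) = Mul(2, E, Pow(Add(44, E), -1)) (Function('d')(E, T) = Mul(Mul(2, E), Pow(Add(44, E), -1)) = Mul(2, E, Pow(Add(44, E), -1)))
Add(Function('d')(Add(-32, 100), g), Mul(-1, -5219)) = Add(Mul(2, Add(-32, 100), Pow(Add(44, Add(-32, 100)), -1)), Mul(-1, -5219)) = Add(Mul(2, 68, Pow(Add(44, 68), -1)), 5219) = Add(Mul(2, 68, Pow(112, -1)), 5219) = Add(Mul(2, 68, Rational(1, 112)), 5219) = Add(Rational(17, 14), 5219) = Rational(73083, 14)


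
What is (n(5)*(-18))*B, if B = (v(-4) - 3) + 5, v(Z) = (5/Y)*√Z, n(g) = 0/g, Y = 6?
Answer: 0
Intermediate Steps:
n(g) = 0
v(Z) = 5*√Z/6 (v(Z) = (5/6)*√Z = (5*(⅙))*√Z = 5*√Z/6)
B = 2 + 5*I/3 (B = (5*√(-4)/6 - 3) + 5 = (5*(2*I)/6 - 3) + 5 = (5*I/3 - 3) + 5 = (-3 + 5*I/3) + 5 = 2 + 5*I/3 ≈ 2.0 + 1.6667*I)
(n(5)*(-18))*B = (0*(-18))*(2 + 5*I/3) = 0*(2 + 5*I/3) = 0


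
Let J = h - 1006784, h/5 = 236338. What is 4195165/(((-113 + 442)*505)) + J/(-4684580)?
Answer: 1962352629833/77831954410 ≈ 25.213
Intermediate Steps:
h = 1181690 (h = 5*236338 = 1181690)
J = 174906 (J = 1181690 - 1006784 = 174906)
4195165/(((-113 + 442)*505)) + J/(-4684580) = 4195165/(((-113 + 442)*505)) + 174906/(-4684580) = 4195165/((329*505)) + 174906*(-1/4684580) = 4195165/166145 - 87453/2342290 = 4195165*(1/166145) - 87453/2342290 = 839033/33229 - 87453/2342290 = 1962352629833/77831954410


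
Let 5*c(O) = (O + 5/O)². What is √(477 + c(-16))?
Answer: 3*√377045/80 ≈ 23.026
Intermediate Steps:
c(O) = (O + 5/O)²/5
√(477 + c(-16)) = √(477 + (⅕)*(5 + (-16)²)²/(-16)²) = √(477 + (⅕)*(1/256)*(5 + 256)²) = √(477 + (⅕)*(1/256)*261²) = √(477 + (⅕)*(1/256)*68121) = √(477 + 68121/1280) = √(678681/1280) = 3*√377045/80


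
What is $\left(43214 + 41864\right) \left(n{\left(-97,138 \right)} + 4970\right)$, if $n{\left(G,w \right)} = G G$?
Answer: $1223336562$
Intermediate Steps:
$n{\left(G,w \right)} = G^{2}$
$\left(43214 + 41864\right) \left(n{\left(-97,138 \right)} + 4970\right) = \left(43214 + 41864\right) \left(\left(-97\right)^{2} + 4970\right) = 85078 \left(9409 + 4970\right) = 85078 \cdot 14379 = 1223336562$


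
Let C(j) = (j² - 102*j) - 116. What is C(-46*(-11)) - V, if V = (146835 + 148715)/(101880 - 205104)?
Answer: 458473577/2244 ≈ 2.0431e+5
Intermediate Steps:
C(j) = -116 + j² - 102*j
V = -6425/2244 (V = 295550/(-103224) = 295550*(-1/103224) = -6425/2244 ≈ -2.8632)
C(-46*(-11)) - V = (-116 + (-46*(-11))² - (-4692)*(-11)) - 1*(-6425/2244) = (-116 + 506² - 102*506) + 6425/2244 = (-116 + 256036 - 51612) + 6425/2244 = 204308 + 6425/2244 = 458473577/2244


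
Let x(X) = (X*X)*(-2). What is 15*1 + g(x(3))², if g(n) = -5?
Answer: 40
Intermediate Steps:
x(X) = -2*X² (x(X) = X²*(-2) = -2*X²)
15*1 + g(x(3))² = 15*1 + (-5)² = 15 + 25 = 40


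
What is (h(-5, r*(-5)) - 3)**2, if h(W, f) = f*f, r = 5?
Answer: 386884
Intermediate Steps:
h(W, f) = f**2
(h(-5, r*(-5)) - 3)**2 = ((5*(-5))**2 - 3)**2 = ((-25)**2 - 3)**2 = (625 - 3)**2 = 622**2 = 386884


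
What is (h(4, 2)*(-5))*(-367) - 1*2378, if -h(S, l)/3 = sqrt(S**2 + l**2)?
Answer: -2378 - 11010*sqrt(5) ≈ -26997.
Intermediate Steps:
h(S, l) = -3*sqrt(S**2 + l**2)
(h(4, 2)*(-5))*(-367) - 1*2378 = (-3*sqrt(4**2 + 2**2)*(-5))*(-367) - 1*2378 = (-3*sqrt(16 + 4)*(-5))*(-367) - 2378 = (-6*sqrt(5)*(-5))*(-367) - 2378 = (30*sqrt(5))*(-367) - 2378 = -11010*sqrt(5) - 2378 = -2378 - 11010*sqrt(5)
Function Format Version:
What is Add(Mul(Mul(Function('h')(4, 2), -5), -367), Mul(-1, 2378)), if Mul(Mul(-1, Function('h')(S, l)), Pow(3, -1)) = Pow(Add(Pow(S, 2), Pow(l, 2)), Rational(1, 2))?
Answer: Add(-2378, Mul(-11010, Pow(5, Rational(1, 2)))) ≈ -26997.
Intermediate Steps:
Function('h')(S, l) = Mul(-3, Pow(Add(Pow(S, 2), Pow(l, 2)), Rational(1, 2)))
Add(Mul(Mul(Function('h')(4, 2), -5), -367), Mul(-1, 2378)) = Add(Mul(Mul(Mul(-3, Pow(Add(Pow(4, 2), Pow(2, 2)), Rational(1, 2))), -5), -367), Mul(-1, 2378)) = Add(Mul(Mul(Mul(-3, Pow(Add(16, 4), Rational(1, 2))), -5), -367), -2378) = Add(Mul(Mul(Mul(-3, Pow(20, Rational(1, 2))), -5), -367), -2378) = Add(Mul(Mul(Mul(-3, Mul(2, Pow(5, Rational(1, 2)))), -5), -367), -2378) = Add(Mul(Mul(Mul(-6, Pow(5, Rational(1, 2))), -5), -367), -2378) = Add(Mul(Mul(30, Pow(5, Rational(1, 2))), -367), -2378) = Add(Mul(-11010, Pow(5, Rational(1, 2))), -2378) = Add(-2378, Mul(-11010, Pow(5, Rational(1, 2))))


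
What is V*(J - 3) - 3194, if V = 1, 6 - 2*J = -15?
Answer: -6373/2 ≈ -3186.5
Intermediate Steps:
J = 21/2 (J = 3 - ½*(-15) = 3 + 15/2 = 21/2 ≈ 10.500)
V*(J - 3) - 3194 = 1*(21/2 - 3) - 3194 = 1*(15/2) - 3194 = 15/2 - 3194 = -6373/2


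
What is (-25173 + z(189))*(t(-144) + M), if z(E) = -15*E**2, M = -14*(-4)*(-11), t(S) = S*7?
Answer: 911044512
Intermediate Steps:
t(S) = 7*S
M = -616 (M = 56*(-11) = -616)
(-25173 + z(189))*(t(-144) + M) = (-25173 - 15*189**2)*(7*(-144) - 616) = (-25173 - 15*35721)*(-1008 - 616) = (-25173 - 535815)*(-1624) = -560988*(-1624) = 911044512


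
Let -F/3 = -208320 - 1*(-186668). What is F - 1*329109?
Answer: -264153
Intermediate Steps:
F = 64956 (F = -3*(-208320 - 1*(-186668)) = -3*(-208320 + 186668) = -3*(-21652) = 64956)
F - 1*329109 = 64956 - 1*329109 = 64956 - 329109 = -264153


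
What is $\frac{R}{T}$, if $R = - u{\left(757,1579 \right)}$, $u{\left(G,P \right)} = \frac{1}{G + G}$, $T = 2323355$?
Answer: $- \frac{1}{3517559470} \approx -2.8429 \cdot 10^{-10}$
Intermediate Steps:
$u{\left(G,P \right)} = \frac{1}{2 G}$
$R = - \frac{1}{1514}$ ($R = - \frac{1}{2 \cdot 757} = \left(-1\right) \frac{1}{1514} = - \frac{1}{1514} \approx -0.0006605$)
$\frac{R}{T} = - \frac{1}{1514 \cdot 2323355} = \left(- \frac{1}{1514}\right) \frac{1}{2323355} = - \frac{1}{3517559470}$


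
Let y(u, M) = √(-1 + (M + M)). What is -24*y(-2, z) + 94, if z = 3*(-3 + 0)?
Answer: 94 - 24*I*√19 ≈ 94.0 - 104.61*I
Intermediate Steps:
z = -9 (z = 3*(-3) = -9)
y(u, M) = √(-1 + 2*M)
-24*y(-2, z) + 94 = -24*√(-1 + 2*(-9)) + 94 = -24*√(-1 - 18) + 94 = -24*I*√19 + 94 = 94 - 24*I*√19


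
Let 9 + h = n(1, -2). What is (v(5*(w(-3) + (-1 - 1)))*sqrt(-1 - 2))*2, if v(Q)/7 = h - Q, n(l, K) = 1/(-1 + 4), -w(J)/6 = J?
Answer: -3724*I*sqrt(3)/3 ≈ -2150.1*I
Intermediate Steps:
w(J) = -6*J
n(l, K) = 1/3
h = -26/3 (h = -9 + 1/3 = -26/3 ≈ -8.6667)
v(Q) = -182/3 - 7*Q (v(Q) = 7*(-26/3 - Q) = -182/3 - 7*Q)
(v(5*(w(-3) + (-1 - 1)))*sqrt(-1 - 2))*2 = ((-182/3 - 35*(-6*(-3) + (-1 - 1)))*sqrt(-1 - 2))*2 = ((-182/3 - 35*(18 - 2))*sqrt(-3))*2 = ((-182/3 - 35*16)*(I*sqrt(3)))*2 = ((-182/3 - 7*80)*(I*sqrt(3)))*2 = ((-182/3 - 560)*(I*sqrt(3)))*2 = -1862*I*sqrt(3)/3*2 = -3724*I*sqrt(3)/3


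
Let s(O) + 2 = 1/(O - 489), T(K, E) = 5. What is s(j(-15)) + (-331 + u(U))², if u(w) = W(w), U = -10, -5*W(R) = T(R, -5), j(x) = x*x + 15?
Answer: 27445277/249 ≈ 1.1022e+5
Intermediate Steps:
j(x) = 15 + x² (j(x) = x² + 15 = 15 + x²)
W(R) = -1 (W(R) = -⅕*5 = -1)
s(O) = -2 + 1/(-489 + O) (s(O) = -2 + 1/(O - 489) = -2 + 1/(-489 + O))
u(w) = -1
s(j(-15)) + (-331 + u(U))² = (979 - 2*(15 + (-15)²))/(-489 + (15 + (-15)²)) + (-331 - 1)² = (979 - 2*(15 + 225))/(-489 + (15 + 225)) + (-332)² = (979 - 2*240)/(-489 + 240) + 110224 = (979 - 480)/(-249) + 110224 = -1/249*499 + 110224 = -499/249 + 110224 = 27445277/249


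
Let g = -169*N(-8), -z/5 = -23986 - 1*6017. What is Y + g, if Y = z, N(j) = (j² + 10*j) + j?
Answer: 154071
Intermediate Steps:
N(j) = j² + 11*j
z = 150015 (z = -5*(-23986 - 1*6017) = -5*(-23986 - 6017) = -5*(-30003) = 150015)
g = 4056 (g = -(-1352)*(11 - 8) = -(-1352)*3 = -169*(-24) = 4056)
Y = 150015
Y + g = 150015 + 4056 = 154071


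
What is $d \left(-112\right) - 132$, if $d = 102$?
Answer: $-11556$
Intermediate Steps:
$d \left(-112\right) - 132 = 102 \left(-112\right) - 132 = -11424 - 132 = -11556$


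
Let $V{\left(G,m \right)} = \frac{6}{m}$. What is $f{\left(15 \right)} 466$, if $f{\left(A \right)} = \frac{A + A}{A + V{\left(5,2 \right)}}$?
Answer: $\frac{2330}{3} \approx 776.67$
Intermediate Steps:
$f{\left(A \right)} = \frac{2 A}{3 + A}$ ($f{\left(A \right)} = \frac{A + A}{A + \frac{6}{2}} = \frac{2 A}{A + 6 \cdot \frac{1}{2}} = \frac{2 A}{A + 3} = \frac{2 A}{3 + A}$)
$f{\left(15 \right)} 466 = 2 \cdot 15 \frac{1}{3 + 15} \cdot 466 = 2 \cdot 15 \cdot \frac{1}{18} \cdot 466 = \frac{5}{3} \cdot 466 = \frac{2330}{3}$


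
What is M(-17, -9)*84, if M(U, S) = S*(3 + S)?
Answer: 4536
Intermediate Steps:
M(-17, -9)*84 = -9*(3 - 9)*84 = -9*(-6)*84 = 54*84 = 4536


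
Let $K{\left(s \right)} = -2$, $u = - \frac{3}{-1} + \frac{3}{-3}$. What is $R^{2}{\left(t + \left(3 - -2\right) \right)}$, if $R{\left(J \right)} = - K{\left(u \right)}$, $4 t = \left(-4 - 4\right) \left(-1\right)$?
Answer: $4$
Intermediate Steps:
$u = 2$ ($u = \left(-3\right) \left(-1\right) + 3 \left(- \frac{1}{3}\right) = 3 - 1 = 2$)
$t = 2$ ($t = \frac{\left(-4 - 4\right) \left(-1\right)}{4} = \frac{\left(-8\right) \left(-1\right)}{4} = \frac{1}{4} \cdot 8 = 2$)
$R{\left(J \right)} = 2$ ($R{\left(J \right)} = \left(-1\right) \left(-2\right) = 2$)
$R^{2}{\left(t + \left(3 - -2\right) \right)} = 2^{2} = 4$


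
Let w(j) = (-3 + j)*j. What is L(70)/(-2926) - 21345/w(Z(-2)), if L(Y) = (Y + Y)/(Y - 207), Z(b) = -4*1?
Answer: -611171105/801724 ≈ -762.32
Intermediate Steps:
Z(b) = -4
L(Y) = 2*Y/(-207 + Y) (L(Y) = (2*Y)/(-207 + Y) = 2*Y/(-207 + Y))
w(j) = j*(-3 + j)
L(70)/(-2926) - 21345/w(Z(-2)) = (2*70/(-207 + 70))/(-2926) - 21345*(-1/(4*(-3 - 4))) = (2*70/(-137))*(-1/2926) - 21345/((-4*(-7))) = (2*70*(-1/137))*(-1/2926) - 21345/28 = -140/137*(-1/2926) - 21345*1/28 = 10/28633 - 21345/28 = -611171105/801724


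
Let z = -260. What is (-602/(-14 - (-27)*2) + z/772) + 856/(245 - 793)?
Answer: -8962881/528820 ≈ -16.949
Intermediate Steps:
(-602/(-14 - (-27)*2) + z/772) + 856/(245 - 793) = (-602/(-14 - (-27)*2) - 260/772) + 856/(245 - 793) = (-602/(-14 - 9*(-6)) - 260*1/772) + 856/(-548) = (-602/(-14 + 54) - 65/193) + 856*(-1/548) = (-602/40 - 65/193) - 214/137 = (-602*1/40 - 65/193) - 214/137 = (-301/20 - 65/193) - 214/137 = -59393/3860 - 214/137 = -8962881/528820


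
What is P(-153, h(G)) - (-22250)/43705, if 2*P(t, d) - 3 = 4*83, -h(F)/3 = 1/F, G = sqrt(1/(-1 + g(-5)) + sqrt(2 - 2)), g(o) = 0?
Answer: 2937135/17482 ≈ 168.01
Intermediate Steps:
G = I (G = sqrt(1/(-1 + 0) + sqrt(2 - 2)) = sqrt(1/(-1) + sqrt(0)) = sqrt(-1 + 0) = sqrt(-1) = I ≈ 1.0*I)
h(F) = -3/F
P(t, d) = 335/2 (P(t, d) = 3/2 + (4*83)/2 = 3/2 + (1/2)*332 = 3/2 + 166 = 335/2)
P(-153, h(G)) - (-22250)/43705 = 335/2 - (-22250)/43705 = 335/2 - 1*(-4450/8741) = 335/2 + 4450/8741 = 2937135/17482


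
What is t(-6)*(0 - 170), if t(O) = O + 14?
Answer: -1360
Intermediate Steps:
t(O) = 14 + O
t(-6)*(0 - 170) = (14 - 6)*(0 - 170) = 8*(-170) = -1360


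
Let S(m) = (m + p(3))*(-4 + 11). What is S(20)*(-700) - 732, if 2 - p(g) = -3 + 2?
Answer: -113432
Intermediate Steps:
p(g) = 3 (p(g) = 2 - (-3 + 2) = 2 - 1*(-1) = 2 + 1 = 3)
S(m) = 21 + 7*m (S(m) = (m + 3)*(-4 + 11) = (3 + m)*7 = 21 + 7*m)
S(20)*(-700) - 732 = (21 + 7*20)*(-700) - 732 = (21 + 140)*(-700) - 732 = 161*(-700) - 732 = -112700 - 732 = -113432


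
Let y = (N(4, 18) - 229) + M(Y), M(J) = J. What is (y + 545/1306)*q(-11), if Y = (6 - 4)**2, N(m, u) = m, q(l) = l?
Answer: 3168891/1306 ≈ 2426.4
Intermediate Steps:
Y = 4 (Y = 2**2 = 4)
y = -221 (y = (4 - 229) + 4 = -225 + 4 = -221)
(y + 545/1306)*q(-11) = (-221 + 545/1306)*(-11) = -288081/1306*(-11) = 3168891/1306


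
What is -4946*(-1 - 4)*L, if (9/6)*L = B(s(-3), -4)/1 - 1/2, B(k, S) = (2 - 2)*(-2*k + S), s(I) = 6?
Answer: -24730/3 ≈ -8243.3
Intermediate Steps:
B(k, S) = 0 (B(k, S) = 0*(S - 2*k) = 0)
L = -⅓ (L = 2*(0/1 - 1/2)/3 = 2*(0*1 - 1*½)/3 = 2*(0 - ½)/3 = (⅔)*(-½) = -⅓ ≈ -0.33333)
-4946*(-1 - 4)*L = -4946*(-1 - 4)*(-1)/3 = -(-24730)*(-1)/3 = -4946*5/3 = -24730/3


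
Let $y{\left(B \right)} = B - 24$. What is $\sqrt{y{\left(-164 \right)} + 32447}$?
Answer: $\sqrt{32259} \approx 179.61$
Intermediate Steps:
$y{\left(B \right)} = -24 + B$
$\sqrt{y{\left(-164 \right)} + 32447} = \sqrt{\left(-24 - 164\right) + 32447} = \sqrt{-188 + 32447} = \sqrt{32259}$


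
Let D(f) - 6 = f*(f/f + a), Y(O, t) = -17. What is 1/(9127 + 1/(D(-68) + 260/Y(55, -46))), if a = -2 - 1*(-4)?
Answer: 3626/33094485 ≈ 0.00010957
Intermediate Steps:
a = 2 (a = -2 + 4 = 2)
D(f) = 6 + 3*f (D(f) = 6 + f*(f/f + 2) = 6 + f*(1 + 2) = 6 + f*3 = 6 + 3*f)
1/(9127 + 1/(D(-68) + 260/Y(55, -46))) = 1/(9127 + 1/((6 + 3*(-68)) + 260/(-17))) = 1/(9127 + 1/((6 - 204) + 260*(-1/17))) = 1/(9127 + 1/(-198 - 260/17)) = 1/(9127 + 1/(-3626/17)) = 1/(9127 - 17/3626) = 1/(33094485/3626) = 3626/33094485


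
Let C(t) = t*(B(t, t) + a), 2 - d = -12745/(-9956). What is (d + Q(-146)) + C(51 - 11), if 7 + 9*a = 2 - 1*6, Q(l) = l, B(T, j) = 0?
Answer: -17398321/89604 ≈ -194.17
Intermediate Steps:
d = 7167/9956 (d = 2 - (-12745)/(-9956) = 2 - (-12745)*(-1)/9956 = 2 - 1*12745/9956 = 2 - 12745/9956 = 7167/9956 ≈ 0.71987)
a = -11/9 (a = -7/9 + (2 - 1*6)/9 = -7/9 + (2 - 6)/9 = -7/9 + (⅑)*(-4) = -7/9 - 4/9 = -11/9 ≈ -1.2222)
C(t) = -11*t/9 (C(t) = t*(0 - 11/9) = t*(-11/9) = -11*t/9)
(d + Q(-146)) + C(51 - 11) = (7167/9956 - 146) - 11*(51 - 11)/9 = -1446409/9956 - 11/9*40 = -1446409/9956 - 440/9 = -17398321/89604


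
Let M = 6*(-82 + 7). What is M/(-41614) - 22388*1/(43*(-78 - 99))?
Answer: 467539591/158362077 ≈ 2.9523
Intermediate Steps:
M = -450 (M = 6*(-75) = -450)
M/(-41614) - 22388*1/(43*(-78 - 99)) = -450/(-41614) - 22388*1/(43*(-78 - 99)) = -450*(-1/41614) - 22388/((-177*43)) = 225/20807 - 22388/(-7611) = 225/20807 - 22388*(-1/7611) = 225/20807 + 22388/7611 = 467539591/158362077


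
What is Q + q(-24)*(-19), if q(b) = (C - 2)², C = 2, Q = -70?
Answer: -70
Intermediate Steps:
q(b) = 0 (q(b) = (2 - 2)² = 0² = 0)
Q + q(-24)*(-19) = -70 + 0*(-19) = -70 + 0 = -70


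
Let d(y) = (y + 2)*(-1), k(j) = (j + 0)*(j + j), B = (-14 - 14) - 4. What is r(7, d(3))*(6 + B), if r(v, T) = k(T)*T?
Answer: 6500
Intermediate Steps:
B = -32 (B = -28 - 4 = -32)
k(j) = 2*j² (k(j) = j*(2*j) = 2*j²)
d(y) = -2 - y (d(y) = (2 + y)*(-1) = -2 - y)
r(v, T) = 2*T³ (r(v, T) = (2*T²)*T = 2*T³)
r(7, d(3))*(6 + B) = (2*(-2 - 1*3)³)*(6 - 32) = (2*(-2 - 3)³)*(-26) = (2*(-5)³)*(-26) = (2*(-125))*(-26) = -250*(-26) = 6500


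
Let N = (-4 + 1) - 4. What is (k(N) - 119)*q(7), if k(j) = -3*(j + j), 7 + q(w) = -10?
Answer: 1309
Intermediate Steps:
N = -7 (N = -3 - 4 = -7)
q(w) = -17 (q(w) = -7 - 10 = -17)
k(j) = -6*j
(k(N) - 119)*q(7) = (-6*(-7) - 119)*(-17) = (42 - 119)*(-17) = -77*(-17) = 1309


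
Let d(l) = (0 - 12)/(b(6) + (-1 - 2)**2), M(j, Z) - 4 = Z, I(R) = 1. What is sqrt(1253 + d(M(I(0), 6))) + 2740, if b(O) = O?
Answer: 2740 + sqrt(31305)/5 ≈ 2775.4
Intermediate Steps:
M(j, Z) = 4 + Z
d(l) = -4/5 (d(l) = (0 - 12)/(6 + (-1 - 2)**2) = -12/(6 + (-3)**2) = -12/(6 + 9) = -12/15 = -12*1/15 = -4/5)
sqrt(1253 + d(M(I(0), 6))) + 2740 = sqrt(1253 - 4/5) + 2740 = sqrt(6261/5) + 2740 = sqrt(31305)/5 + 2740 = 2740 + sqrt(31305)/5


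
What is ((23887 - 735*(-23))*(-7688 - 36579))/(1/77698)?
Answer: -140302344873872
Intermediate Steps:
((23887 - 735*(-23))*(-7688 - 36579))/(1/77698) = ((23887 + 16905)*(-44267))/(1/77698) = (40792*(-44267))*77698 = -1805739464*77698 = -140302344873872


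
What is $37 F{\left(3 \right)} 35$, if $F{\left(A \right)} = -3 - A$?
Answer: $-7770$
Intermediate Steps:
$37 F{\left(3 \right)} 35 = 37 \left(-3 - 3\right) 35 = 37 \left(-6\right) 35 = \left(-222\right) 35 = -7770$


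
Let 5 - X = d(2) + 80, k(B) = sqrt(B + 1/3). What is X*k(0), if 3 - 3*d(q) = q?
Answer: -226*sqrt(3)/9 ≈ -43.494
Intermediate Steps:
d(q) = 1 - q/3
k(B) = sqrt(1/3 + B) (k(B) = sqrt(B + 1/3) = sqrt(1/3 + B))
X = -226/3 (X = 5 - ((1 - 1/3*2) + 80) = 5 - ((1 - 2/3) + 80) = 5 - (1/3 + 80) = 5 - 1*241/3 = 5 - 241/3 = -226/3 ≈ -75.333)
X*k(0) = -226*sqrt(3 + 9*0)/9 = -226*sqrt(3 + 0)/9 = -226*sqrt(3)/9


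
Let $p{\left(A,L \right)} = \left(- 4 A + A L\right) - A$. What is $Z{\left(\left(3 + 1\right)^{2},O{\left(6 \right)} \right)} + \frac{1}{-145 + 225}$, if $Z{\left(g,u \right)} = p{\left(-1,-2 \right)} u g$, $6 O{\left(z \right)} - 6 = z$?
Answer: $\frac{17921}{80} \approx 224.01$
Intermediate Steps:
$O{\left(z \right)} = 1 + \frac{z}{6}$
$p{\left(A,L \right)} = - 5 A + A L$
$Z{\left(g,u \right)} = 7 g u$ ($Z{\left(g,u \right)} = - (-5 - 2) u g = \left(-1\right) \left(-7\right) g u = 7 g u$)
$Z{\left(\left(3 + 1\right)^{2},O{\left(6 \right)} \right)} + \frac{1}{-145 + 225} = 7 \left(3 + 1\right)^{2} \left(1 + \frac{1}{6} \cdot 6\right) + \frac{1}{-145 + 225} = 7 \cdot 4^{2} \left(1 + 1\right) + \frac{1}{80} = 7 \cdot 16 \cdot 2 + \frac{1}{80} = 224 + \frac{1}{80} = \frac{17921}{80}$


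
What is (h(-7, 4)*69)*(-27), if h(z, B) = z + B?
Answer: 5589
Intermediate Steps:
h(z, B) = B + z
(h(-7, 4)*69)*(-27) = ((4 - 7)*69)*(-27) = -3*69*(-27) = -207*(-27) = 5589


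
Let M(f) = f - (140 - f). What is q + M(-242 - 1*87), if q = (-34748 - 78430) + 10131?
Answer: -103845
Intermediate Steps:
M(f) = -140 + 2*f (M(f) = f + (-140 + f) = -140 + 2*f)
q = -103047 (q = -113178 + 10131 = -103047)
q + M(-242 - 1*87) = -103047 + (-140 + 2*(-242 - 1*87)) = -103047 + (-140 + 2*(-242 - 87)) = -103047 + (-140 + 2*(-329)) = -103047 + (-140 - 658) = -103047 - 798 = -103845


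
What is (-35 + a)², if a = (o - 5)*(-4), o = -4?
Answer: 1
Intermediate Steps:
a = 36 (a = (-4 - 5)*(-4) = -9*(-4) = 36)
(-35 + a)² = (-35 + 36)² = 1² = 1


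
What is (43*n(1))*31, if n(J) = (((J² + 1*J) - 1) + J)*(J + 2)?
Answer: 7998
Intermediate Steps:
n(J) = (2 + J)*(-1 + J² + 2*J) (n(J) = (((J² + J) - 1) + J)*(2 + J) = (((J + J²) - 1) + J)*(2 + J) = ((-1 + J + J²) + J)*(2 + J) = (-1 + J² + 2*J)*(2 + J) = (2 + J)*(-1 + J² + 2*J))
(43*n(1))*31 = (43*(-2 + 1³ + 3*1 + 4*1²))*31 = (43*(-2 + 1 + 3 + 4*1))*31 = (43*(-2 + 1 + 3 + 4))*31 = (43*6)*31 = 258*31 = 7998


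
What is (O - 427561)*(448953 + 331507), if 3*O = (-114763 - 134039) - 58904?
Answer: -1241234998940/3 ≈ -4.1375e+11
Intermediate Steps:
O = -307706/3 (O = ((-114763 - 134039) - 58904)/3 = (-248802 - 58904)/3 = (1/3)*(-307706) = -307706/3 ≈ -1.0257e+5)
(O - 427561)*(448953 + 331507) = (-307706/3 - 427561)*(448953 + 331507) = -1590389/3*780460 = -1241234998940/3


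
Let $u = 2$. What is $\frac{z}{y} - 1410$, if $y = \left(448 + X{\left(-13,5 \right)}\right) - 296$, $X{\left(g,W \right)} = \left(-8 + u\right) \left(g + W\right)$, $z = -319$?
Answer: $- \frac{282319}{200} \approx -1411.6$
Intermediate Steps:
$X{\left(g,W \right)} = - 6 W - 6 g$ ($X{\left(g,W \right)} = \left(-8 + 2\right) \left(g + W\right) = - 6 \left(W + g\right) = - 6 W - 6 g$)
$y = 200$ ($y = \left(448 - -48\right) - 296 = \left(448 + \left(-30 + 78\right)\right) - 296 = \left(448 + 48\right) - 296 = 496 - 296 = 200$)
$\frac{z}{y} - 1410 = \frac{1}{200} \left(-319\right) - 1410 = - \frac{319}{200} - 1410 = - \frac{282319}{200}$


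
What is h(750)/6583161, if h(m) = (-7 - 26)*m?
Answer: -8250/2194387 ≈ -0.0037596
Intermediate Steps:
h(m) = -33*m
h(750)/6583161 = -33*750/6583161 = -24750*1/6583161 = -8250/2194387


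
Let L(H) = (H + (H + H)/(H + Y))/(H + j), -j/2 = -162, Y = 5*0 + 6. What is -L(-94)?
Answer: 2021/5060 ≈ 0.39941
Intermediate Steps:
Y = 6 (Y = 0 + 6 = 6)
j = 324 (j = -2*(-162) = 324)
L(H) = (H + 2*H/(6 + H))/(324 + H) (L(H) = (H + (H + H)/(H + 6))/(H + 324) = (H + (2*H)/(6 + H))/(324 + H) = (H + 2*H/(6 + H))/(324 + H))
-L(-94) = -(-94)*(8 - 94)/(1944 + (-94)² + 330*(-94)) = -(-94)*(-86)/(1944 + 8836 - 31020) = -(-94)*(-86)/(-20240) = -(-94)*(-1)*(-86)/20240 = -1*(-2021/5060) = 2021/5060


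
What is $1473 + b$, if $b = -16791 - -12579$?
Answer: $-2739$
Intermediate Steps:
$b = -4212$ ($b = -16791 + 12579 = -4212$)
$1473 + b = 1473 - 4212 = -2739$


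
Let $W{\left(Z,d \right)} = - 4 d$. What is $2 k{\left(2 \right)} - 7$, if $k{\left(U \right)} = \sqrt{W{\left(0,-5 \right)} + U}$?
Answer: $-7 + 2 \sqrt{22} \approx 2.3808$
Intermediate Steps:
$k{\left(U \right)} = \sqrt{20 + U}$ ($k{\left(U \right)} = \sqrt{\left(-4\right) \left(-5\right) + U} = \sqrt{20 + U}$)
$2 k{\left(2 \right)} - 7 = 2 \sqrt{20 + 2} - 7 = 2 \sqrt{22} - 7 = -7 + 2 \sqrt{22}$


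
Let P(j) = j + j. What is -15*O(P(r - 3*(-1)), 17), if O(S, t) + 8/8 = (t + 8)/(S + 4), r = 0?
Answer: -45/2 ≈ -22.500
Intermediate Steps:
P(j) = 2*j
O(S, t) = -1 + (8 + t)/(4 + S) (O(S, t) = -1 + (t + 8)/(S + 4) = -1 + (8 + t)/(4 + S))
-15*O(P(r - 3*(-1)), 17) = -15*(4 + 17 - 2*(0 - 3*(-1)))/(4 + 2*(0 - 3*(-1))) = -15*(4 + 17 - 2*(0 + 3))/(4 + 2*(0 + 3)) = -15*(4 + 17 - 2*3)/(4 + 2*3) = -15*(4 + 17 - 1*6)/(4 + 6) = -15*(4 + 17 - 6)/10 = -3*15/2 = -15*3/2 = -45/2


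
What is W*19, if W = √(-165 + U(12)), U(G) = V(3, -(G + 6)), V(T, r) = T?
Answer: 171*I*√2 ≈ 241.83*I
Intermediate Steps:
U(G) = 3
W = 9*I*√2 (W = √(-165 + 3) = √(-162) = 9*I*√2 ≈ 12.728*I)
W*19 = (9*I*√2)*19 = 171*I*√2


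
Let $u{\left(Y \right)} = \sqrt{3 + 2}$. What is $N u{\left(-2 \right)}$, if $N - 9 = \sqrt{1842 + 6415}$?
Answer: $\sqrt{5} \left(9 + \sqrt{8257}\right) \approx 223.31$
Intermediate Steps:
$u{\left(Y \right)} = \sqrt{5}$
$N = 9 + \sqrt{8257}$ ($N = 9 + \sqrt{1842 + 6415} = 9 + \sqrt{8257} \approx 99.868$)
$N u{\left(-2 \right)} = \left(9 + \sqrt{8257}\right) \sqrt{5} = \sqrt{5} \left(9 + \sqrt{8257}\right)$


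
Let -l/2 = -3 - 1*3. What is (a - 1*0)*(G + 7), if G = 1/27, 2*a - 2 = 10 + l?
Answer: 760/9 ≈ 84.444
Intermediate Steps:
l = 12 (l = -2*(-3 - 1*3) = -2*(-3 - 3) = -2*(-6) = 12)
a = 12 (a = 1 + (10 + 12)/2 = 1 + (1/2)*22 = 1 + 11 = 12)
G = 1/27 ≈ 0.037037
(a - 1*0)*(G + 7) = (12 - 1*0)*(1/27 + 7) = (12 + 0)*(190/27) = 12*(190/27) = 760/9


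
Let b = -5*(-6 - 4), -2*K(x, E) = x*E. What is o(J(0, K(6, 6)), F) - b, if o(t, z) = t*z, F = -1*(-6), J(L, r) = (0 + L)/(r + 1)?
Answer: -50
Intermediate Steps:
K(x, E) = -E*x/2 (K(x, E) = -x*E/2 = -E*x/2)
J(L, r) = L/(1 + r)
F = 6
b = 50 (b = -5*(-10) = 50)
o(J(0, K(6, 6)), F) - b = (0/(1 - ½*6*6))*6 - 1*50 = (0/(1 - 18))*6 - 50 = (0/(-17))*6 - 50 = (0*(-1/17))*6 - 50 = 0*6 - 50 = 0 - 50 = -50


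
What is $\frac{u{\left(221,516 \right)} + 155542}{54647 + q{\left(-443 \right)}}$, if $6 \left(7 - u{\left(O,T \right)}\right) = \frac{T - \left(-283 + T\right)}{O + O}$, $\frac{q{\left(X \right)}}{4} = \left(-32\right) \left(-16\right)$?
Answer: $\frac{82503133}{30071028} \approx 2.7436$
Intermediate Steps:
$q{\left(X \right)} = 2048$ ($q{\left(X \right)} = 4 \left(\left(-32\right) \left(-16\right)\right) = 4 \cdot 512 = 2048$)
$u{\left(O,T \right)} = 7 - \frac{283}{12 O}$ ($u{\left(O,T \right)} = 7 - \frac{\left(T - \left(-283 + T\right)\right) \frac{1}{O + O}}{6} = 7 - \frac{283 \frac{1}{2 O}}{6} = 7 - \frac{\frac{283}{2} \frac{1}{O}}{6} = 7 - \frac{283}{12 O}$)
$\frac{u{\left(221,516 \right)} + 155542}{54647 + q{\left(-443 \right)}} = \frac{\left(7 - \frac{283}{12 \cdot 221}\right) + 155542}{54647 + 2048} = \frac{\left(7 - \frac{283}{2652}\right) + 155542}{56695} = \left(\left(7 - \frac{283}{2652}\right) + 155542\right) \frac{1}{56695} = \left(\frac{18281}{2652} + 155542\right) \frac{1}{56695} = \frac{412515665}{2652} \cdot \frac{1}{56695} = \frac{82503133}{30071028}$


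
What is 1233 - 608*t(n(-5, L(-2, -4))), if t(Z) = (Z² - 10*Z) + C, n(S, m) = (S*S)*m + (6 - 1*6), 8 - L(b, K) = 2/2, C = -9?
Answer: -17549295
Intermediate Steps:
L(b, K) = 7 (L(b, K) = 8 - 2/2 = 8 - 1*1 = 8 - 1 = 7)
n(S, m) = m*S² (n(S, m) = S²*m + (6 - 6) = m*S² + 0 = m*S²)
t(Z) = -9 + Z² - 10*Z (t(Z) = (Z² - 10*Z) - 9 = -9 + Z² - 10*Z)
1233 - 608*t(n(-5, L(-2, -4))) = 1233 - 608*(-9 + (7*(-5)²)² - 70*(-5)²) = 1233 - 608*(-9 + (7*25)² - 70*25) = 1233 - 608*(-9 + 175² - 10*175) = 1233 - 608*(-9 + 30625 - 1750) = 1233 - 608*28866 = 1233 - 17550528 = -17549295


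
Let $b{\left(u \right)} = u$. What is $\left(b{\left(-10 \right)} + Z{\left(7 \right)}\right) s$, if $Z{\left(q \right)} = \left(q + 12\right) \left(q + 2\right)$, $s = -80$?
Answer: $-12880$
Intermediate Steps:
$Z{\left(q \right)} = \left(2 + q\right) \left(12 + q\right)$ ($Z{\left(q \right)} = \left(12 + q\right) \left(2 + q\right) = \left(2 + q\right) \left(12 + q\right)$)
$\left(b{\left(-10 \right)} + Z{\left(7 \right)}\right) s = \left(-10 + \left(24 + 7^{2} + 14 \cdot 7\right)\right) \left(-80\right) = \left(-10 + \left(24 + 49 + 98\right)\right) \left(-80\right) = \left(-10 + 171\right) \left(-80\right) = 161 \left(-80\right) = -12880$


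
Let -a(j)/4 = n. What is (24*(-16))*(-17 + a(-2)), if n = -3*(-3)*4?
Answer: 61824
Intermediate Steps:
n = 36 (n = 9*4 = 36)
a(j) = -144 (a(j) = -4*36 = -144)
(24*(-16))*(-17 + a(-2)) = (24*(-16))*(-17 - 144) = -384*(-161) = 61824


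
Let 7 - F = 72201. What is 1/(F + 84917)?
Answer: 1/12723 ≈ 7.8598e-5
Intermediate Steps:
F = -72194 (F = 7 - 1*72201 = 7 - 72201 = -72194)
1/(F + 84917) = 1/(-72194 + 84917) = 1/12723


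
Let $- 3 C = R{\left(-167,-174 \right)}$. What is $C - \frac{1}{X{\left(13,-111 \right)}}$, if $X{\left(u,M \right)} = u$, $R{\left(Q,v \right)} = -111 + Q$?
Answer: $\frac{3611}{39} \approx 92.59$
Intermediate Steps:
$C = \frac{278}{3}$ ($C = - \frac{-111 - 167}{3} = \left(- \frac{1}{3}\right) \left(-278\right) = \frac{278}{3} \approx 92.667$)
$C - \frac{1}{X{\left(13,-111 \right)}} = \frac{278}{3} - \frac{1}{13} = \frac{3611}{39}$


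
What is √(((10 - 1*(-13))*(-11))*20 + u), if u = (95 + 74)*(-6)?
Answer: I*√6074 ≈ 77.936*I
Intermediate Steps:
u = -1014 (u = 169*(-6) = -1014)
√(((10 - 1*(-13))*(-11))*20 + u) = √(((10 - 1*(-13))*(-11))*20 - 1014) = √(((10 + 13)*(-11))*20 - 1014) = √((23*(-11))*20 - 1014) = √(-253*20 - 1014) = √(-5060 - 1014) = √(-6074) = I*√6074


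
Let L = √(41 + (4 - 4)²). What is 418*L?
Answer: 418*√41 ≈ 2676.5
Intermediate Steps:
L = √41 (L = √(41 + 0²) = √(41 + 0) = √41 ≈ 6.4031)
418*L = 418*√41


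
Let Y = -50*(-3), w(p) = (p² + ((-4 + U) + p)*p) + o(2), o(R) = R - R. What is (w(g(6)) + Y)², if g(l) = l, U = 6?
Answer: 54756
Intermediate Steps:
o(R) = 0
w(p) = p² + p*(2 + p) (w(p) = (p² + ((-4 + 6) + p)*p) + 0 = (p² + (2 + p)*p) + 0 = (p² + p*(2 + p)) + 0 = p² + p*(2 + p))
Y = 150
(w(g(6)) + Y)² = (2*6*(1 + 6) + 150)² = (2*6*7 + 150)² = (84 + 150)² = 234² = 54756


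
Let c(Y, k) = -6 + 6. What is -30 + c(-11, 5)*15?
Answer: -30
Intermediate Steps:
c(Y, k) = 0
-30 + c(-11, 5)*15 = -30 + 0*15 = -30 + 0 = -30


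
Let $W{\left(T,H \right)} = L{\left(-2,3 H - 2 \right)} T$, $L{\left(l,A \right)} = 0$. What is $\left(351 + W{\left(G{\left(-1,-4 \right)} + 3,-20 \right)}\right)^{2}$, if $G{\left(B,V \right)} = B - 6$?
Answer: $123201$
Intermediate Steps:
$G{\left(B,V \right)} = -6 + B$ ($G{\left(B,V \right)} = B - 6 = -6 + B$)
$W{\left(T,H \right)} = 0$ ($W{\left(T,H \right)} = 0 T = 0$)
$\left(351 + W{\left(G{\left(-1,-4 \right)} + 3,-20 \right)}\right)^{2} = \left(351 + 0\right)^{2} = 351^{2} = 123201$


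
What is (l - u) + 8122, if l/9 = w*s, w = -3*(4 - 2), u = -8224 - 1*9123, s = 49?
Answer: 22823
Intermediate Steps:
u = -17347 (u = -8224 - 9123 = -17347)
w = -6 (w = -3*2 = -6)
l = -2646 (l = 9*(-6*49) = 9*(-294) = -2646)
(l - u) + 8122 = (-2646 - 1*(-17347)) + 8122 = (-2646 + 17347) + 8122 = 14701 + 8122 = 22823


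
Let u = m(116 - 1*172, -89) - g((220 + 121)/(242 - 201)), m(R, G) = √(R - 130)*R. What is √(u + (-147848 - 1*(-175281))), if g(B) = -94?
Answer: √(27527 - 56*I*√186) ≈ 165.93 - 2.301*I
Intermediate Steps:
m(R, G) = R*√(-130 + R) (m(R, G) = √(-130 + R)*R = R*√(-130 + R))
u = 94 - 56*I*√186 (u = (116 - 1*172)*√(-130 + (116 - 1*172)) - 1*(-94) = (116 - 172)*√(-130 + (116 - 172)) + 94 = -56*√(-130 - 56) + 94 = -56*I*√186 + 94 = 94 - 56*I*√186 ≈ 94.0 - 763.74*I)
√(u + (-147848 - 1*(-175281))) = √((94 - 56*I*√186) + (-147848 - 1*(-175281))) = √((94 - 56*I*√186) + (-147848 + 175281)) = √((94 - 56*I*√186) + 27433) = √(27527 - 56*I*√186)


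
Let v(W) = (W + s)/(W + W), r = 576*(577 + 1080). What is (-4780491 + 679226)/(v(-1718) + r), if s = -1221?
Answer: -14091946540/3279431291 ≈ -4.2971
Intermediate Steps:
r = 954432 (r = 576*1657 = 954432)
v(W) = (-1221 + W)/(2*W) (v(W) = (W - 1221)/(W + W) = (-1221 + W)/((2*W)) = (-1221 + W)*(1/(2*W)) = (-1221 + W)/(2*W))
(-4780491 + 679226)/(v(-1718) + r) = (-4780491 + 679226)/((½)*(-1221 - 1718)/(-1718) + 954432) = -4101265/((½)*(-1/1718)*(-2939) + 954432) = -4101265/(2939/3436 + 954432) = -4101265/3279431291/3436 = -4101265*3436/3279431291 = -14091946540/3279431291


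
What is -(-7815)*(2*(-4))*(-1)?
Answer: 62520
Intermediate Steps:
-(-7815)*(2*(-4))*(-1) = -(-7815)*(-8*(-1)) = -(-7815)*8 = -1*(-62520) = 62520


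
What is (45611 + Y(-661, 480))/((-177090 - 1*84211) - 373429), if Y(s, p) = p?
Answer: -46091/634730 ≈ -0.072615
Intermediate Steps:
(45611 + Y(-661, 480))/((-177090 - 1*84211) - 373429) = (45611 + 480)/((-177090 - 1*84211) - 373429) = 46091/((-177090 - 84211) - 373429) = 46091/(-261301 - 373429) = 46091/(-634730) = 46091*(-1/634730) = -46091/634730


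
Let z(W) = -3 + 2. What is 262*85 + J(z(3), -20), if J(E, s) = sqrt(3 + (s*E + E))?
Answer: 22270 + sqrt(22) ≈ 22275.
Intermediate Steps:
z(W) = -1
J(E, s) = sqrt(3 + E + E*s) (J(E, s) = sqrt(3 + (E*s + E)) = sqrt(3 + (E + E*s)) = sqrt(3 + E + E*s))
262*85 + J(z(3), -20) = 262*85 + sqrt(3 - 1 - 1*(-20)) = 22270 + sqrt(3 - 1 + 20) = 22270 + sqrt(22)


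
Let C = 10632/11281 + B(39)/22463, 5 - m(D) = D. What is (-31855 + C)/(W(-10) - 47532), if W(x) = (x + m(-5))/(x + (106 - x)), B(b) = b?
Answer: 237411184985/354260333994 ≈ 0.67016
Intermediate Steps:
m(D) = 5 - D
W(x) = 5/53 + x/106 (W(x) = (x + (5 - 1*(-5)))/(x + (106 - x)) = (x + (5 + 5))/106 = (x + 10)*(1/106) = (10 + x)*(1/106) = 5/53 + x/106)
C = 239266575/253405103 (C = 10632/11281 + 39/22463 = 239266575/253405103 ≈ 0.94421)
(-31855 + C)/(W(-10) - 47532) = (-31855 + 239266575/253405103)/((5/53 + (1/106)*(-10)) - 47532) = -8071980289490/(253405103*((5/53 - 5/53) - 47532)) = -8071980289490/(253405103*(0 - 47532)) = -8071980289490/253405103/(-47532) = -8071980289490/253405103*(-1/47532) = 237411184985/354260333994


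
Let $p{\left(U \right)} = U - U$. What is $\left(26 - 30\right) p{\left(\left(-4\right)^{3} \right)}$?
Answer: $0$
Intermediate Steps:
$p{\left(U \right)} = 0$
$\left(26 - 30\right) p{\left(\left(-4\right)^{3} \right)} = \left(26 - 30\right) 0 = \left(-4\right) 0 = 0$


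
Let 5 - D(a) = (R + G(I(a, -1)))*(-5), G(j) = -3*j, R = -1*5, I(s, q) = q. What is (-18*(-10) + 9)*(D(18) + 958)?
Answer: 180117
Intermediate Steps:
R = -5
D(a) = -5 (D(a) = 5 - (-5 - 3*(-1))*(-5) = 5 - (-5 + 3)*(-5) = 5 - (-2)*(-5) = 5 - 1*10 = 5 - 10 = -5)
(-18*(-10) + 9)*(D(18) + 958) = (-18*(-10) + 9)*(-5 + 958) = (180 + 9)*953 = 189*953 = 180117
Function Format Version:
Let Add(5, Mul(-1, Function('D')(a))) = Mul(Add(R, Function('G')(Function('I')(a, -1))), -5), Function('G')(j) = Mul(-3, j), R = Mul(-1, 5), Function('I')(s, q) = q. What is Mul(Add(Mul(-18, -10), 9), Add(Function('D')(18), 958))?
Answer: 180117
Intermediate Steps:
R = -5
Function('D')(a) = -5 (Function('D')(a) = Add(5, Mul(-1, Mul(Add(-5, Mul(-3, -1)), -5))) = Add(5, Mul(-1, Mul(Add(-5, 3), -5))) = Add(5, Mul(-1, Mul(-2, -5))) = Add(5, Mul(-1, 10)) = Add(5, -10) = -5)
Mul(Add(Mul(-18, -10), 9), Add(Function('D')(18), 958)) = Mul(Add(Mul(-18, -10), 9), Add(-5, 958)) = Mul(Add(180, 9), 953) = Mul(189, 953) = 180117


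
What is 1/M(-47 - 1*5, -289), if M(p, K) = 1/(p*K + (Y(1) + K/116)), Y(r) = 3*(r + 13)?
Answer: 1747831/116 ≈ 15068.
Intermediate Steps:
Y(r) = 39 + 3*r (Y(r) = 3*(13 + r) = 39 + 3*r)
M(p, K) = 1/(42 + K/116 + K*p) (M(p, K) = 1/(p*K + ((39 + 3*1) + K/116)) = 1/(K*p + ((39 + 3) + K*(1/116))) = 1/(K*p + (42 + K/116)) = 1/(42 + K/116 + K*p))
1/M(-47 - 1*5, -289) = 1/(116/(4872 - 289 + 116*(-289)*(-47 - 1*5))) = 1/(116/(4872 - 289 + 116*(-289)*(-47 - 5))) = 1/(116/(4872 - 289 + 116*(-289)*(-52))) = 1/(116/(4872 - 289 + 1743248)) = 1/(116/1747831) = 1747831/116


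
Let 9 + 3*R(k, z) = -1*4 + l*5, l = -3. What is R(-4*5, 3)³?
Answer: -21952/27 ≈ -813.04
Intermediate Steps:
R(k, z) = -28/3 (R(k, z) = -3 + (-1*4 - 3*5)/3 = -3 + (-4 - 15)/3 = -3 + (⅓)*(-19) = -3 - 19/3 = -28/3)
R(-4*5, 3)³ = (-28/3)³ = -21952/27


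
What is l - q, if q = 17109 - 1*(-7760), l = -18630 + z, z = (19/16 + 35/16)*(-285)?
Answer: -355687/8 ≈ -44461.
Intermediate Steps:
z = -7695/8 (z = (19*(1/16) + 35*(1/16))*(-285) = (19/16 + 35/16)*(-285) = (27/8)*(-285) = -7695/8 ≈ -961.88)
l = -156735/8 (l = -18630 - 7695/8 = -156735/8 ≈ -19592.)
q = 24869 (q = 17109 + 7760 = 24869)
l - q = -156735/8 - 1*24869 = -156735/8 - 24869 = -355687/8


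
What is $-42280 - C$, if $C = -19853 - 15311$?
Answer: $-7116$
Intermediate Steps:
$C = -35164$
$-42280 - C = -42280 - -35164 = -42280 + 35164 = -7116$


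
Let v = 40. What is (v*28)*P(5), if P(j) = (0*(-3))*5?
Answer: 0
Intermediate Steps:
P(j) = 0 (P(j) = 0*5 = 0)
(v*28)*P(5) = (40*28)*0 = 1120*0 = 0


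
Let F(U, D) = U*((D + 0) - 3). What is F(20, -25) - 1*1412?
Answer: -1972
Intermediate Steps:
F(U, D) = U*(-3 + D) (F(U, D) = U*(D - 3) = U*(-3 + D))
F(20, -25) - 1*1412 = 20*(-3 - 25) - 1*1412 = 20*(-28) - 1412 = -560 - 1412 = -1972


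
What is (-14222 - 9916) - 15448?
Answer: -39586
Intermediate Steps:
(-14222 - 9916) - 15448 = -24138 - 15448 = -39586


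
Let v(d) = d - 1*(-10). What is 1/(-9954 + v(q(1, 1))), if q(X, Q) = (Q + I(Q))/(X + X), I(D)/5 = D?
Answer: -1/9941 ≈ -0.00010059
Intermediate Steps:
I(D) = 5*D
q(X, Q) = 3*Q/X (q(X, Q) = (Q + 5*Q)/(X + X) = (6*Q)/((2*X)) = (6*Q)*(1/(2*X)) = 3*Q/X)
v(d) = 10 + d (v(d) = d + 10 = 10 + d)
1/(-9954 + v(q(1, 1))) = 1/(-9954 + (10 + 3*1/1)) = 1/(-9954 + (10 + 3*1*1)) = 1/(-9954 + (10 + 3)) = 1/(-9954 + 13) = 1/(-9941) = -1/9941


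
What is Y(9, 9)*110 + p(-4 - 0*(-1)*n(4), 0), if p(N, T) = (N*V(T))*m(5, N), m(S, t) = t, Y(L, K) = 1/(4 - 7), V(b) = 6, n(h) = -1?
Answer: 178/3 ≈ 59.333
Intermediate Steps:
Y(L, K) = -⅓ (Y(L, K) = 1/(-3) = -⅓)
p(N, T) = 6*N² (p(N, T) = (N*6)*N = (6*N)*N = 6*N²)
Y(9, 9)*110 + p(-4 - 0*(-1)*n(4), 0) = -⅓*110 + 6*(-4 - 0*(-1)*(-1))² = -110/3 + 6*(-4 - 0*(-1))² = -110/3 + 6*(-4 - 1*0)² = -110/3 + 6*(-4 + 0)² = -110/3 + 6*(-4)² = -110/3 + 6*16 = -110/3 + 96 = 178/3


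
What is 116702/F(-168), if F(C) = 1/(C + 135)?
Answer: -3851166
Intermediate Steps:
F(C) = 1/(135 + C)
116702/F(-168) = 116702/(1/(135 - 168)) = 116702/(1/(-33)) = 116702/(-1/33) = 116702*(-33) = -3851166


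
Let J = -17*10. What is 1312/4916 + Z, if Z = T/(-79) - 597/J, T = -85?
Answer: 80127417/16505470 ≈ 4.8546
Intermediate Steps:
J = -170
Z = 61613/13430 (Z = -85/(-79) - 597/(-170) = -85*(-1/79) - 597*(-1/170) = 85/79 + 597/170 = 61613/13430 ≈ 4.5877)
1312/4916 + Z = 1312/4916 + 61613/13430 = 1312*(1/4916) + 61613/13430 = 328/1229 + 61613/13430 = 80127417/16505470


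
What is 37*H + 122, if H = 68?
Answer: 2638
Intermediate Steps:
37*H + 122 = 37*68 + 122 = 2516 + 122 = 2638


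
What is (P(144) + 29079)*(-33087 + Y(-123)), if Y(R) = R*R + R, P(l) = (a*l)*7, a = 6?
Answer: -635131287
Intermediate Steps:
P(l) = 42*l (P(l) = (6*l)*7 = 42*l)
Y(R) = R + R² (Y(R) = R² + R = R + R²)
(P(144) + 29079)*(-33087 + Y(-123)) = (42*144 + 29079)*(-33087 - 123*(1 - 123)) = (6048 + 29079)*(-33087 - 123*(-122)) = 35127*(-33087 + 15006) = 35127*(-18081) = -635131287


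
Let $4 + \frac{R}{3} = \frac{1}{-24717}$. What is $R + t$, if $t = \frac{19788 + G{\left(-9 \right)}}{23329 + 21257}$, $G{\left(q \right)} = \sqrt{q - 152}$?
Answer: $- \frac{707523317}{61224009} + \frac{i \sqrt{161}}{44586} \approx -11.556 + 0.00028459 i$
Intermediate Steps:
$G{\left(q \right)} = \sqrt{-152 + q}$
$t = \frac{3298}{7431} + \frac{i \sqrt{161}}{44586}$ ($t = \frac{19788 + \sqrt{-152 - 9}}{23329 + 21257} = \frac{19788 + \sqrt{-161}}{44586} = \left(19788 + i \sqrt{161}\right) \frac{1}{44586} = \frac{3298}{7431} + \frac{i \sqrt{161}}{44586} \approx 0.44382 + 0.00028459 i$)
$R = - \frac{98869}{8239}$ ($R = -12 + \frac{3}{-24717} = -12 + 3 \left(- \frac{1}{24717}\right) = -12 - \frac{1}{8239} = - \frac{98869}{8239} \approx -12.0$)
$R + t = - \frac{98869}{8239} + \left(\frac{3298}{7431} + \frac{i \sqrt{161}}{44586}\right) = - \frac{707523317}{61224009} + \frac{i \sqrt{161}}{44586}$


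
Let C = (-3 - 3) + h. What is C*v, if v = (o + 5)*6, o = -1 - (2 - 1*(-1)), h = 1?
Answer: -30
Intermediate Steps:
o = -4 (o = -1 - (2 + 1) = -1 - 1*3 = -1 - 3 = -4)
C = -5 (C = (-3 - 3) + 1 = -6 + 1 = -5)
v = 6 (v = (-4 + 5)*6 = 1*6 = 6)
C*v = -5*6 = -30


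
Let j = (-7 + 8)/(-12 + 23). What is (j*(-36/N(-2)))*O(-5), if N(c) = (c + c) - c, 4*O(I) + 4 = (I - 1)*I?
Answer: 117/11 ≈ 10.636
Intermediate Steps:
O(I) = -1 + I*(-1 + I)/4 (O(I) = -1 + ((I - 1)*I)/4 = -1 + ((-1 + I)*I)/4 = -1 + (I*(-1 + I))/4 = -1 + I*(-1 + I)/4)
N(c) = c (N(c) = 2*c - c = c)
j = 1/11 ≈ 0.090909
(j*(-36/N(-2)))*O(-5) = ((-36/(-2))/11)*(-1 - 1/4*(-5) + (1/4)*(-5)**2) = ((-36*(-1/2))/11)*(-1 + 5/4 + (1/4)*25) = ((1/11)*18)*(-1 + 5/4 + 25/4) = (18/11)*(13/2) = 117/11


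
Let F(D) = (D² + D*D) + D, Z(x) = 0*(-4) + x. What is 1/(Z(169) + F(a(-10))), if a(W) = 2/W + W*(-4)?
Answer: 25/84422 ≈ 0.00029613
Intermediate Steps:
a(W) = -4*W + 2/W (a(W) = 2/W - 4*W = -4*W + 2/W)
Z(x) = x (Z(x) = 0 + x = x)
F(D) = D + 2*D² (F(D) = (D² + D²) + D = 2*D² + D = D + 2*D²)
1/(Z(169) + F(a(-10))) = 1/(169 + (-4*(-10) + 2/(-10))*(1 + 2*(-4*(-10) + 2/(-10)))) = 1/(169 + (40 + 2*(-⅒))*(1 + 2*(40 + 2*(-⅒)))) = 1/(169 + (40 - ⅕)*(1 + 2*(40 - ⅕))) = 1/(169 + 199*(1 + 2*(199/5))/5) = 1/(169 + 199*(1 + 398/5)/5) = 1/(169 + (199/5)*(403/5)) = 1/(169 + 80197/25) = 1/(84422/25) = 25/84422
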